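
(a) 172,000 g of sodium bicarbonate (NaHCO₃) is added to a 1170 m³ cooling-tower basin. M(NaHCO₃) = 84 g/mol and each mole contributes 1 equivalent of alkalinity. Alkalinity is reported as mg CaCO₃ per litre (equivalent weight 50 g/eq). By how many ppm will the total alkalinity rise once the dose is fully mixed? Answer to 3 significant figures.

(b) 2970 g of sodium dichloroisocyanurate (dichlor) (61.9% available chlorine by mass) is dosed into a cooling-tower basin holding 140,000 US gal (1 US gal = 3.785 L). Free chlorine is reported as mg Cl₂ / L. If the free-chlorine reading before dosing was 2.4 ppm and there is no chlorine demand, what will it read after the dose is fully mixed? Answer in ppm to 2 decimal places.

(a) Volume: 1170 m³ = 1,170,000 L.
(a) Moles of NaHCO₃: 172,000 g ÷ 84 g/mol = 2048 mol → 2048 eq of alkalinity.
(a) As CaCO₃: 2048 eq × 50 g/eq = 102,400 g.
(a) Rise: 102,400 g / 1,170,000 L × 1000 = 87.51 mg/L.

(b) Volume: 140,000 US gal × 3.785 L/gal = 529,900 L.
(b) Available chlorine delivered: 2970 g × 0.619 = 1838 g as Cl₂.
(b) Concentration rise: 1838 g / 529,900 L = 3.469 mg/L = 3.47 ppm.
(b) Final FC: 2.4 + 3.47 = 5.87 ppm.

(a) 87.5 ppm; (b) 5.87 ppm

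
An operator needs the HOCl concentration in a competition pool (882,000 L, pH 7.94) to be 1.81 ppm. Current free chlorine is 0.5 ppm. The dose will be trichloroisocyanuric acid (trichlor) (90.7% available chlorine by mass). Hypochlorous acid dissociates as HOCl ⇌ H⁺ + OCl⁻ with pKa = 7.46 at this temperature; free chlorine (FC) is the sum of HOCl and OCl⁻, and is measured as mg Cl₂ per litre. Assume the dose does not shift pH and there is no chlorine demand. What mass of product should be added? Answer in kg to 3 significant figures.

6.59 kg

[OCl⁻]/[HOCl] = 10^(pH − pKa) = 10^(7.94 − 7.46) = 3.02; fraction as HOCl = 1/(1 + 3.02) = 0.2488.
Free chlorine required for 1.81 ppm HOCl: 1.81 / 0.2488 = 7.276 ppm.
FC to add: 7.276 − 0.5 = 6.776 mg/L as Cl₂.
Cl₂ equivalent: 6.776 mg/L × 882,000 L = 5977 g.
Product at 90.7% available Cl: 5977 / 0.907 = 6589 g.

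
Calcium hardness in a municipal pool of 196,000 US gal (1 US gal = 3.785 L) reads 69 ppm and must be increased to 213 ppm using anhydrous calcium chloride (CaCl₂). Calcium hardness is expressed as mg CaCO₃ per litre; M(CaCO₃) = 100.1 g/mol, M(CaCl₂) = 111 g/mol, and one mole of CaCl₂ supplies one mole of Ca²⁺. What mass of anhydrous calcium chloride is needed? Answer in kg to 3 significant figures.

Volume: 196,000 US gal × 3.785 L/gal = 741,860 L.
Hardness to add: (213 − 69) = 144 mg/L as CaCO₃ × 741,860 L = 106,800 g as CaCO₃.
Moles of Ca²⁺ (1 mol Ca²⁺ ≡ 1 mol CaCO₃): 106,800 / 100.1 g/mol = 1067 mol.
Mass of CaCl₂: 1067 × 111 = 118,500 g.

118 kg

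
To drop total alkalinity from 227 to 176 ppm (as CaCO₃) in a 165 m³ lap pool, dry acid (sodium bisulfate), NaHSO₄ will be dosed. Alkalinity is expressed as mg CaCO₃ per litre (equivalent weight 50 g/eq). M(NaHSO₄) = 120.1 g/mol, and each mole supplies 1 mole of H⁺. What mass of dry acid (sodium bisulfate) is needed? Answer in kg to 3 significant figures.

20.2 kg

Volume: 165 m³ = 165,000 L.
Alkalinity to neutralize: (227 − 176) = 51 mg/L as CaCO₃ × 165,000 L = 8415 g as CaCO₃.
Equivalents of H⁺ required: 8415 ÷ 50 g/eq = 168.3 eq = 168.3 mol NaHSO₄.
Mass of NaHSO₄: 168.3 × 120.1 = 20,210 g.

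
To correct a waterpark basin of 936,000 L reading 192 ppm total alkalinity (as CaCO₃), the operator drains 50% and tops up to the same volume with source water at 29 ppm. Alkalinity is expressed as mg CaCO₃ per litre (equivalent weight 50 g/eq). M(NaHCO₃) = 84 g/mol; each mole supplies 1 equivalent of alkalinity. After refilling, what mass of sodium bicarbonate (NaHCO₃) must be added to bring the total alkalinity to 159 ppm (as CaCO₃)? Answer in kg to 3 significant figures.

76.3 kg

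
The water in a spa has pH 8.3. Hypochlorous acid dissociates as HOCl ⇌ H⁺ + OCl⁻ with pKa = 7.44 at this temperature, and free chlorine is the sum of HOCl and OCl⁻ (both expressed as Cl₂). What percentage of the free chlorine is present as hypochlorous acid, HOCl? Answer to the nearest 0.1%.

12.1%

[OCl⁻]/[HOCl] = 10^(pH − pKa) = 10^(8.3 − 7.44) = 10^0.86 = 7.244.
Fraction as HOCl = 1 / (1 + 7.244) = 0.1213.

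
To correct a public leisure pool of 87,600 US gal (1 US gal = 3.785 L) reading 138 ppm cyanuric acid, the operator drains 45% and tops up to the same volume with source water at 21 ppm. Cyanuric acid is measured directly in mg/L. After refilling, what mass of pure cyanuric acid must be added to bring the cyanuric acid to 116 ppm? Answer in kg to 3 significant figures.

Volume: 87,600 US gal × 3.785 L/gal = 331,566 L.
After draining 45% and refilling: 138 × 0.55 + 21 × 0.45 = 85.35 ppm.
Deficit to target: 116 − 85.35 = 30.65 mg/L.
Mass: 30.65 mg/L × 331,566 L = 10,160 g cyanuric acid.

10.2 kg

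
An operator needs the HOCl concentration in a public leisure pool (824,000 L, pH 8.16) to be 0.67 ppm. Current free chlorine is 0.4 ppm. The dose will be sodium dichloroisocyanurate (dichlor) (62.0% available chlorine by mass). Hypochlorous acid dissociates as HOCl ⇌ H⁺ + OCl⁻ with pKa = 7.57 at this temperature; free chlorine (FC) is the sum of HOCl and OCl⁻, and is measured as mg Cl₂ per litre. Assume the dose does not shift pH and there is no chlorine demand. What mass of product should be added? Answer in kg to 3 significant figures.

3.82 kg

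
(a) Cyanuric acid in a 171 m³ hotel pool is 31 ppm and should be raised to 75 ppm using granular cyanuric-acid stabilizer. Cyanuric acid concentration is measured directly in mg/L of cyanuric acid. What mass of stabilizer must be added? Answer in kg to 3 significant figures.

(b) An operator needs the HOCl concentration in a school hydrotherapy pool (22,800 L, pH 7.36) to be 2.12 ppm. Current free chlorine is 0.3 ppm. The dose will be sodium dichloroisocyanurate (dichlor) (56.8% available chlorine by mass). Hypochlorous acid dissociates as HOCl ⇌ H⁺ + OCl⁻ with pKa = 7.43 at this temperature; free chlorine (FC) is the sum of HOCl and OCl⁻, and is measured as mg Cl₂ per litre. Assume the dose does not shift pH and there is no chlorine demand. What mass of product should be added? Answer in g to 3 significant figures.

(a) 7.52 kg; (b) 145 g

(a) Volume: 171 m³ = 171,000 L.
(a) CYA to add: (75 − 31) = 44 mg/L × 171,000 L = 7524 g cyanuric acid.

(b) [OCl⁻]/[HOCl] = 10^(pH − pKa) = 10^(7.36 − 7.43) = 0.8511; fraction as HOCl = 1/(1 + 0.8511) = 0.5402.
(b) Free chlorine required for 2.12 ppm HOCl: 2.12 / 0.5402 = 3.924 ppm.
(b) FC to add: 3.924 − 0.3 = 3.624 mg/L as Cl₂.
(b) Cl₂ equivalent: 3.624 mg/L × 22,800 L = 82.64 g.
(b) Product at 56.8% available Cl: 82.64 / 0.568 = 145.5 g.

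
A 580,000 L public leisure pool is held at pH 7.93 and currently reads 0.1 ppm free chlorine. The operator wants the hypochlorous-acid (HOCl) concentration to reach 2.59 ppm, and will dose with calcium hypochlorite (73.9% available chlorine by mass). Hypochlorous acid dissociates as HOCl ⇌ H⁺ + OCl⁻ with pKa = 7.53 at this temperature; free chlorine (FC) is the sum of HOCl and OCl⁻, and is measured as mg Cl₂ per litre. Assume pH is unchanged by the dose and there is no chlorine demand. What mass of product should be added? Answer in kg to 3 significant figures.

[OCl⁻]/[HOCl] = 10^(pH − pKa) = 10^(7.93 − 7.53) = 2.512; fraction as HOCl = 1/(1 + 2.512) = 0.2847.
Free chlorine required for 2.59 ppm HOCl: 2.59 / 0.2847 = 9.096 ppm.
FC to add: 9.096 − 0.1 = 8.996 mg/L as Cl₂.
Cl₂ equivalent: 8.996 mg/L × 580,000 L = 5218 g.
Product at 73.9% available Cl: 5218 / 0.739 = 7060 g.

7.06 kg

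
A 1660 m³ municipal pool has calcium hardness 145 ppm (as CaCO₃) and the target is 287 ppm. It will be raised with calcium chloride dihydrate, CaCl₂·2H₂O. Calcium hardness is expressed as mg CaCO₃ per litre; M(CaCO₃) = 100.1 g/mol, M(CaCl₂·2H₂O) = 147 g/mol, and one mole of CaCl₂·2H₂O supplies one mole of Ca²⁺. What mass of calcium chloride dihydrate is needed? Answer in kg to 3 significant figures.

346 kg

Volume: 1660 m³ = 1,660,000 L.
Hardness to add: (287 − 145) = 142 mg/L as CaCO₃ × 1,660,000 L = 235,700 g as CaCO₃.
Moles of Ca²⁺ (1 mol Ca²⁺ ≡ 1 mol CaCO₃): 235,700 / 100.1 g/mol = 2355 mol.
Mass of CaCl₂·2H₂O: 2355 × 147 = 346,200 g.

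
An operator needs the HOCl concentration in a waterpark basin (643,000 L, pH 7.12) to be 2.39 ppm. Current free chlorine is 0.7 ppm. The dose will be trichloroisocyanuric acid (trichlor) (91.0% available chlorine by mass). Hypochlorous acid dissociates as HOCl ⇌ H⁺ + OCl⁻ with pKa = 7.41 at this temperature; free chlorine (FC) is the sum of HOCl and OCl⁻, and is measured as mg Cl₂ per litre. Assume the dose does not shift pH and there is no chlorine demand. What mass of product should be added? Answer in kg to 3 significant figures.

2.06 kg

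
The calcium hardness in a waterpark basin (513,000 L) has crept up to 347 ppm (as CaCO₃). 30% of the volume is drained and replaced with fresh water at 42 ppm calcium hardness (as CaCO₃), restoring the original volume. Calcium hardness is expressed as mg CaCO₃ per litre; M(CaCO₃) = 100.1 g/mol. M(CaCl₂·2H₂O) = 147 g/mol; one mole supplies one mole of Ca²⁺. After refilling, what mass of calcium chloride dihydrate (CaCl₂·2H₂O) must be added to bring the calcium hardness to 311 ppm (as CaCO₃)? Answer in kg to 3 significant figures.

After draining 30% and refilling: 347 × 0.70 + 42 × 0.30 = 255.5 ppm.
Deficit to target: 311 − 255.5 = 55.5 mg/L.
As CaCO₃: 55.5 mg/L × 513,000 L = 28,470 g; ÷ 100.1 = 284.4 mol Ca²⁺.
Mass: 284.4 × 147 = 41,810 g.

41.8 kg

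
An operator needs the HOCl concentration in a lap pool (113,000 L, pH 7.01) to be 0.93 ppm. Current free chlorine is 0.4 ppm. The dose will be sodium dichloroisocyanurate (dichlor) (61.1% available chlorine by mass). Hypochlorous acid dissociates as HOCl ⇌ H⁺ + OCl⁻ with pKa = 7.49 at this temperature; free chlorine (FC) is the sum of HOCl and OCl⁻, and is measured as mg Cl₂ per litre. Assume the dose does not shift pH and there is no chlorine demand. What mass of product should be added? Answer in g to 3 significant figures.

155 g

[OCl⁻]/[HOCl] = 10^(pH − pKa) = 10^(7.01 − 7.49) = 0.3311; fraction as HOCl = 1/(1 + 0.3311) = 0.7512.
Free chlorine required for 0.93 ppm HOCl: 0.93 / 0.7512 = 1.238 ppm.
FC to add: 1.238 − 0.4 = 0.838 mg/L as Cl₂.
Cl₂ equivalent: 0.838 mg/L × 113,000 L = 94.69 g.
Product at 61.1% available Cl: 94.69 / 0.611 = 155 g.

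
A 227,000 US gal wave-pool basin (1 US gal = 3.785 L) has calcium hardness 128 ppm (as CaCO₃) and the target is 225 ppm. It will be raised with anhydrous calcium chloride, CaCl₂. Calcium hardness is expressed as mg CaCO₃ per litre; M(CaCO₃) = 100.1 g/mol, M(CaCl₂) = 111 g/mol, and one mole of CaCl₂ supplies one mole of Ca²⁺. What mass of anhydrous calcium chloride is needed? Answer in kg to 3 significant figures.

Volume: 227,000 US gal × 3.785 L/gal = 859,195 L.
Hardness to add: (225 − 128) = 97 mg/L as CaCO₃ × 859,195 L = 83,340 g as CaCO₃.
Moles of Ca²⁺ (1 mol Ca²⁺ ≡ 1 mol CaCO₃): 83,340 / 100.1 g/mol = 832.6 mol.
Mass of CaCl₂: 832.6 × 111 = 92,420 g.

92.4 kg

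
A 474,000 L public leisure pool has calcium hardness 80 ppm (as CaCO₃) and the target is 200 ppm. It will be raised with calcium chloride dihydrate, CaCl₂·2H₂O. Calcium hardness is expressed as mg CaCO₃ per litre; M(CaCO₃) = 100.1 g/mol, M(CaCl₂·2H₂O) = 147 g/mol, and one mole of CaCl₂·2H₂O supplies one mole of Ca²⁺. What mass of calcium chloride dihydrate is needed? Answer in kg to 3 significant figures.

Hardness to add: (200 − 80) = 120 mg/L as CaCO₃ × 474,000 L = 56,880 g as CaCO₃.
Moles of Ca²⁺ (1 mol Ca²⁺ ≡ 1 mol CaCO₃): 56,880 / 100.1 g/mol = 568.2 mol.
Mass of CaCl₂·2H₂O: 568.2 × 147 = 83,530 g.

83.5 kg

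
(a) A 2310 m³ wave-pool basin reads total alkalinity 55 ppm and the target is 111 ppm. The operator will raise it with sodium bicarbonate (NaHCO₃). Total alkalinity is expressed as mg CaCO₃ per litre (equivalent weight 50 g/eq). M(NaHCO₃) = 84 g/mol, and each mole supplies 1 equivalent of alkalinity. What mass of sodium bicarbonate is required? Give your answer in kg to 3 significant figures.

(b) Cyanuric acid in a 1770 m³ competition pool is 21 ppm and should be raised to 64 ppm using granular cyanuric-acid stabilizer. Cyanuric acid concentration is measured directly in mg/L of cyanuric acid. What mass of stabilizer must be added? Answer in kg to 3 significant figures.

(a) Volume: 2310 m³ = 2,310,000 L.
(a) Alkalinity to add: (111 − 55) = 56 mg/L as CaCO₃ × 2,310,000 L = 129,400 g as CaCO₃.
(a) Equivalents: 129,400 g ÷ 50 g/eq = 2587 eq.
(a) NaHCO₃ supplies 1 eq per mole → 2587 mol.
(a) Mass: 2587 mol × 84 g/mol = 217,300 g.

(b) Volume: 1770 m³ = 1,770,000 L.
(b) CYA to add: (64 − 21) = 43 mg/L × 1,770,000 L = 76,110 g cyanuric acid.

(a) 217 kg; (b) 76.1 kg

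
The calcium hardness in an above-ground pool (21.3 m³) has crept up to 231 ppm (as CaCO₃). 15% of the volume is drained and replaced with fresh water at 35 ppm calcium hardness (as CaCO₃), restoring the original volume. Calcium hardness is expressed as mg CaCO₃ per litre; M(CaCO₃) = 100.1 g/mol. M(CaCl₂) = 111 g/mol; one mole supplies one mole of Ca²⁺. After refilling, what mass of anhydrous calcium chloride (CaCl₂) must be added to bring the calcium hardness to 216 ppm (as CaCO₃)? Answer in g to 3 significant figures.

Volume: 21.3 m³ = 21,300 L.
After draining 15% and refilling: 231 × 0.85 + 35 × 0.15 = 201.6 ppm.
Deficit to target: 216 − 201.6 = 14.4 mg/L.
As CaCO₃: 14.4 mg/L × 21,300 L = 306.7 g; ÷ 100.1 = 3.064 mol Ca²⁺.
Mass: 3.064 × 111 = 340.1 g.

340 g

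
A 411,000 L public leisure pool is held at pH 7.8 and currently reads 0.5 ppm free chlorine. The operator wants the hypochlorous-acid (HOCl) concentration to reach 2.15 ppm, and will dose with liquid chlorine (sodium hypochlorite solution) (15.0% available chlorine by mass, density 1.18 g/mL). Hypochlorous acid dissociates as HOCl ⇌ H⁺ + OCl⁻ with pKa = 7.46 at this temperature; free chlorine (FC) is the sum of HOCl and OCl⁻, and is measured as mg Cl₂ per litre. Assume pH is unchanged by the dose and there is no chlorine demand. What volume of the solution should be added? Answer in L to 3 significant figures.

[OCl⁻]/[HOCl] = 10^(pH − pKa) = 10^(7.8 − 7.46) = 2.188; fraction as HOCl = 1/(1 + 2.188) = 0.3137.
Free chlorine required for 2.15 ppm HOCl: 2.15 / 0.3137 = 6.854 ppm.
FC to add: 6.854 − 0.5 = 6.354 mg/L as Cl₂.
Cl₂ equivalent: 6.354 mg/L × 411,000 L = 2611 g.
Product at 15.0% available Cl: 2611 / 0.15 = 17,410 g.
Volume: 17,410 g ÷ 1.18 g/mL = 14,750 mL.

14.8 L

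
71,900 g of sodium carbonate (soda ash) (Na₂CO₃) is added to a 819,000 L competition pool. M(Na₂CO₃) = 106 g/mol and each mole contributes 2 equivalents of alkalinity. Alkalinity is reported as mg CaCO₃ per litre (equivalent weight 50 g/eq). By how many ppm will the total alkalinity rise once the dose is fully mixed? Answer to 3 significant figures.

82.8 ppm

Moles of Na₂CO₃: 71,900 g ÷ 106 g/mol = 678.3 mol → 1357 eq of alkalinity.
As CaCO₃: 1357 eq × 50 g/eq = 67,830 g.
Rise: 67,830 g / 819,000 L × 1000 = 82.82 mg/L.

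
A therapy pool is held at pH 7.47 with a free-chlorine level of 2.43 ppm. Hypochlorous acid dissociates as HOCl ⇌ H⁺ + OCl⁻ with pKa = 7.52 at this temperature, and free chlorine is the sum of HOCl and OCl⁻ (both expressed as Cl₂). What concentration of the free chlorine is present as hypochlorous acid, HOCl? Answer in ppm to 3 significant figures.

[OCl⁻]/[HOCl] = 10^(pH − pKa) = 10^(7.47 − 7.52) = 10^-0.05 = 0.8913.
Fraction as HOCl = 1 / (1 + 0.8913) = 0.5288.
HOCl = 0.5288 × 2.43 ppm = 1.285 ppm.

1.28 ppm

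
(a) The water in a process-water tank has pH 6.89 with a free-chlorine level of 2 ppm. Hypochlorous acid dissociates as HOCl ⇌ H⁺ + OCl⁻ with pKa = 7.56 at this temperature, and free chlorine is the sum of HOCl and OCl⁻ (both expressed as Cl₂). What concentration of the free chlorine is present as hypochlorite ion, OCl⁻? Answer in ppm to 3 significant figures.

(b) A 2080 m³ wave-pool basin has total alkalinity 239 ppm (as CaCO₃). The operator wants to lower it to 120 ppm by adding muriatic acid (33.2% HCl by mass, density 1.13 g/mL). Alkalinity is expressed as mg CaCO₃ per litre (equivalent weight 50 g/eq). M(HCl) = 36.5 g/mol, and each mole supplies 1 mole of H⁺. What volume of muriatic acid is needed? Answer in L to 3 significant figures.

(a) 0.352 ppm; (b) 482 L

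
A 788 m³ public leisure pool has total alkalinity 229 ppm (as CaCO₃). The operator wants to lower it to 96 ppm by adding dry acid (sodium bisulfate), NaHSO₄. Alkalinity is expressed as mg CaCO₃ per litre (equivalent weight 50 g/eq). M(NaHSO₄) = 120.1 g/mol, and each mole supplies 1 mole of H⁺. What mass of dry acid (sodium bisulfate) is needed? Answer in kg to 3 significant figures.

252 kg

Volume: 788 m³ = 788,000 L.
Alkalinity to neutralize: (229 − 96) = 133 mg/L as CaCO₃ × 788,000 L = 104,800 g as CaCO₃.
Equivalents of H⁺ required: 104,800 ÷ 50 g/eq = 2096 eq = 2096 mol NaHSO₄.
Mass of NaHSO₄: 2096 × 120.1 = 251,700 g.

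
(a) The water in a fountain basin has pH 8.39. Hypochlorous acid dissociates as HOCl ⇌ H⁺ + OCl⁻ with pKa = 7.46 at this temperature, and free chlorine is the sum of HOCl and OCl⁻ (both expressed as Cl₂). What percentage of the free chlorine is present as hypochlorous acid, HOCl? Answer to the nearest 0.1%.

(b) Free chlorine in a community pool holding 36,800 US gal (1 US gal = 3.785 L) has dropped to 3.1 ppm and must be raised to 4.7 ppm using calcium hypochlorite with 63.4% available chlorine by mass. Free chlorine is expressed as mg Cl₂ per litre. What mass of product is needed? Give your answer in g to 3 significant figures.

(a) [OCl⁻]/[HOCl] = 10^(pH − pKa) = 10^(8.39 − 7.46) = 10^0.93 = 8.511.
(a) Fraction as HOCl = 1 / (1 + 8.511) = 0.1051.

(b) Volume: 36,800 US gal × 3.785 L/gal = 139,288 L.
(b) Chlorine deficit: 4.7 − 3.1 = 1.6 ppm = 1.6 mg/L as Cl₂.
(b) Cl₂ equivalent needed: 1.6 mg/L × 139,288 L = 222,900 mg = 222.9 g.
(b) Product at 63.4% available chlorine: 222.9 / 0.634 = 351.5 g.

(a) 10.5%; (b) 352 g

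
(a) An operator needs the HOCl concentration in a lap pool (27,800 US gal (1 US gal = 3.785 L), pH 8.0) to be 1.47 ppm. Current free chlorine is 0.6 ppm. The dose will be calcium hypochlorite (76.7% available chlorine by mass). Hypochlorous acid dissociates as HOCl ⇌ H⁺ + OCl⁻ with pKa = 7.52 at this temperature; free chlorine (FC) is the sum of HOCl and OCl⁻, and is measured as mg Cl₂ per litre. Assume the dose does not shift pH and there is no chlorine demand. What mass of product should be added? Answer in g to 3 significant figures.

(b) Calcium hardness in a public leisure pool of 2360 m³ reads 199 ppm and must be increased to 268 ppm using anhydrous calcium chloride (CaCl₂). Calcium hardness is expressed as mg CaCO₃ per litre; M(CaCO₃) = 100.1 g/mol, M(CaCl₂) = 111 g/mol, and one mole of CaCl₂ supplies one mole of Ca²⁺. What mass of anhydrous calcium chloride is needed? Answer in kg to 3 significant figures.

(a) 728 g; (b) 181 kg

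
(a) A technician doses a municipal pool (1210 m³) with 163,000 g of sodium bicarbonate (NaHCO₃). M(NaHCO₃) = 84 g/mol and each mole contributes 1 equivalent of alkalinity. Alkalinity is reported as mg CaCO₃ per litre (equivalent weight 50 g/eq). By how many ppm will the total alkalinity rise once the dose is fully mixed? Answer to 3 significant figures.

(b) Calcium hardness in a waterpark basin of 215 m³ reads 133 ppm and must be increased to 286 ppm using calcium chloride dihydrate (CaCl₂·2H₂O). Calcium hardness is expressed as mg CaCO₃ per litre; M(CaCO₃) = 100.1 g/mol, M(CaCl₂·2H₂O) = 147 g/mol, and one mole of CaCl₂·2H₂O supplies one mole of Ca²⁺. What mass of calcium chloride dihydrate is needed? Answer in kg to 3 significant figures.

(a) 80.2 ppm; (b) 48.3 kg

(a) Volume: 1210 m³ = 1,210,000 L.
(a) Moles of NaHCO₃: 163,000 g ÷ 84 g/mol = 1940 mol → 1940 eq of alkalinity.
(a) As CaCO₃: 1940 eq × 50 g/eq = 97,020 g.
(a) Rise: 97,020 g / 1,210,000 L × 1000 = 80.18 mg/L.

(b) Volume: 215 m³ = 215,000 L.
(b) Hardness to add: (286 − 133) = 153 mg/L as CaCO₃ × 215,000 L = 32,900 g as CaCO₃.
(b) Moles of Ca²⁺ (1 mol Ca²⁺ ≡ 1 mol CaCO₃): 32,900 / 100.1 g/mol = 328.6 mol.
(b) Mass of CaCl₂·2H₂O: 328.6 × 147 = 48,310 g.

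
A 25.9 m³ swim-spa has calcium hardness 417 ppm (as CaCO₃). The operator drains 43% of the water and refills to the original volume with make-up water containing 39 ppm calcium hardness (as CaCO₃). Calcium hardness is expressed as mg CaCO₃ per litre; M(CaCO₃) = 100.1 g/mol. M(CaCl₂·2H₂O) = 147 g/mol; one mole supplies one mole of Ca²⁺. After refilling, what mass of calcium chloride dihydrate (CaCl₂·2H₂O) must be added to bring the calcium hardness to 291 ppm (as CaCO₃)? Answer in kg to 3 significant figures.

1.39 kg

Volume: 25.9 m³ = 25,900 L.
After draining 43% and refilling: 417 × 0.57 + 39 × 0.43 = 254.46 ppm.
Deficit to target: 291 − 254.46 = 36.54 mg/L.
As CaCO₃: 36.54 mg/L × 25,900 L = 946.4 g; ÷ 100.1 = 9.454 mol Ca²⁺.
Mass: 9.454 × 147 = 1390 g.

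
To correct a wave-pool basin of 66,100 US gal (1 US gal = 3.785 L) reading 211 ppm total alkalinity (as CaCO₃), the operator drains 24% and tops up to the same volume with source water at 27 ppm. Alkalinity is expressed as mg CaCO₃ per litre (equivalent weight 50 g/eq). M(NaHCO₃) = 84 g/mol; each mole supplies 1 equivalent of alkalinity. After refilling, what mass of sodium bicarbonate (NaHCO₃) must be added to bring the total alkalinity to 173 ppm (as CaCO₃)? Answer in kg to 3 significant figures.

2.59 kg

Volume: 66,100 US gal × 3.785 L/gal = 250,188 L.
After draining 24% and refilling: 211 × 0.76 + 27 × 0.24 = 166.84 ppm.
Deficit to target: 173 − 166.84 = 6.16 mg/L.
As CaCO₃: 6.16 mg/L × 250,188 L = 1541 g; ÷ 50 g/eq ÷ 1 = 30.82 mol NaHCO₃.
Mass: 30.82 × 84 = 2589 g.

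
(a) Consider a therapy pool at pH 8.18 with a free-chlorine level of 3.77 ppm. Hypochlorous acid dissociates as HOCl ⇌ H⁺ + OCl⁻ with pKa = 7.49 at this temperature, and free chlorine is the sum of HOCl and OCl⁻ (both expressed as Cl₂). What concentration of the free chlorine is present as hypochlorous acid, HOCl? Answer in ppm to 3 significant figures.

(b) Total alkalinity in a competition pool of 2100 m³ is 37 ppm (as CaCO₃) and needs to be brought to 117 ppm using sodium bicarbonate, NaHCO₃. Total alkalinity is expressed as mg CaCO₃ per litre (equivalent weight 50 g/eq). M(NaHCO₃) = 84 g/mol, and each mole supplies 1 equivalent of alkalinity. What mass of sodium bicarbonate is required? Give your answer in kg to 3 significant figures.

(a) 0.639 ppm; (b) 282 kg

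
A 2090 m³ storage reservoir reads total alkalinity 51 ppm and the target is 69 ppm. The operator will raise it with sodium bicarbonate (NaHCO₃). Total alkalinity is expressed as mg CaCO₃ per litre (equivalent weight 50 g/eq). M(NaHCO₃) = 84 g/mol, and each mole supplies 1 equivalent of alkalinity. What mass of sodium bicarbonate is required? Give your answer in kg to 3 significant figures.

63.2 kg

Volume: 2090 m³ = 2,090,000 L.
Alkalinity to add: (69 − 51) = 18 mg/L as CaCO₃ × 2,090,000 L = 37,620 g as CaCO₃.
Equivalents: 37,620 g ÷ 50 g/eq = 752.4 eq.
NaHCO₃ supplies 1 eq per mole → 752.4 mol.
Mass: 752.4 mol × 84 g/mol = 63,200 g.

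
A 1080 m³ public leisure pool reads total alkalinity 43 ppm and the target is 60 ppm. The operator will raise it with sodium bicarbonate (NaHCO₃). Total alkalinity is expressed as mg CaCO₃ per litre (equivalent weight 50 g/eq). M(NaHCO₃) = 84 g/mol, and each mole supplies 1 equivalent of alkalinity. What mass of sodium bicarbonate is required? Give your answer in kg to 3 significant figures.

30.8 kg

Volume: 1080 m³ = 1,080,000 L.
Alkalinity to add: (60 − 43) = 17 mg/L as CaCO₃ × 1,080,000 L = 18,360 g as CaCO₃.
Equivalents: 18,360 g ÷ 50 g/eq = 367.2 eq.
NaHCO₃ supplies 1 eq per mole → 367.2 mol.
Mass: 367.2 mol × 84 g/mol = 30,840 g.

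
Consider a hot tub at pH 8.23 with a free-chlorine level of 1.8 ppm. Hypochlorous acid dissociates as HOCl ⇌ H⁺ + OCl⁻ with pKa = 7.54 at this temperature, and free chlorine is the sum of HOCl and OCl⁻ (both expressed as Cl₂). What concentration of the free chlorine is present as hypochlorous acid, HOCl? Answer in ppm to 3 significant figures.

0.305 ppm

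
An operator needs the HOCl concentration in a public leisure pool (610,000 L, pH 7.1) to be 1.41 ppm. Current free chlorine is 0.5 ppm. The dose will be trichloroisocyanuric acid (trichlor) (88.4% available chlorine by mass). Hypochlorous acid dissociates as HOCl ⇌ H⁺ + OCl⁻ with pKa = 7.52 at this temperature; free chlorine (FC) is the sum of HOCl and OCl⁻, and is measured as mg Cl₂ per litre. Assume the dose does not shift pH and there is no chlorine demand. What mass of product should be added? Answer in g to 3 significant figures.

998 g

[OCl⁻]/[HOCl] = 10^(pH − pKa) = 10^(7.1 − 7.52) = 0.3802; fraction as HOCl = 1/(1 + 0.3802) = 0.7245.
Free chlorine required for 1.41 ppm HOCl: 1.41 / 0.7245 = 1.946 ppm.
FC to add: 1.946 − 0.5 = 1.446 mg/L as Cl₂.
Cl₂ equivalent: 1.446 mg/L × 610,000 L = 882.1 g.
Product at 88.4% available Cl: 882.1 / 0.884 = 997.9 g.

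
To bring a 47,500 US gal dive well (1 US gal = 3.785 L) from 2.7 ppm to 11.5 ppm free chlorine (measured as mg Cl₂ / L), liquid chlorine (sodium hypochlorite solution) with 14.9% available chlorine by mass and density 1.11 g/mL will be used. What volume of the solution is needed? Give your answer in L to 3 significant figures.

9.57 L

Volume: 47,500 US gal × 3.785 L/gal = 179,788 L.
Chlorine deficit: 11.5 − 2.7 = 8.8 ppm = 8.8 mg/L as Cl₂.
Cl₂ equivalent needed: 8.8 mg/L × 179,788 L = 1,582,000 mg = 1582 g.
Product at 14.9% available chlorine: 1582 / 0.149 = 10,620 g.
Volume at density 1.11 g/mL: 10,620 g ÷ 1.11 g/mL = 9566 mL.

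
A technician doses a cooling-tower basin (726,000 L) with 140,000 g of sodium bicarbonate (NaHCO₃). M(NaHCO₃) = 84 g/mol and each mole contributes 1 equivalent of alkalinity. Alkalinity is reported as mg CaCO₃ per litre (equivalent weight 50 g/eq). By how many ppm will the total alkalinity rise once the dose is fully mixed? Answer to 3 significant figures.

115 ppm

Moles of NaHCO₃: 140,000 g ÷ 84 g/mol = 1667 mol → 1667 eq of alkalinity.
As CaCO₃: 1667 eq × 50 g/eq = 83,330 g.
Rise: 83,330 g / 726,000 L × 1000 = 114.8 mg/L.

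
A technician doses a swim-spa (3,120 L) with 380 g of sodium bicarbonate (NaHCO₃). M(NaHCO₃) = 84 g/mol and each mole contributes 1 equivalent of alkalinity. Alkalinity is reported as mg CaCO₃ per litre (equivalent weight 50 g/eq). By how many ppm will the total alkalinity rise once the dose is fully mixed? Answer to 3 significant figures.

72.5 ppm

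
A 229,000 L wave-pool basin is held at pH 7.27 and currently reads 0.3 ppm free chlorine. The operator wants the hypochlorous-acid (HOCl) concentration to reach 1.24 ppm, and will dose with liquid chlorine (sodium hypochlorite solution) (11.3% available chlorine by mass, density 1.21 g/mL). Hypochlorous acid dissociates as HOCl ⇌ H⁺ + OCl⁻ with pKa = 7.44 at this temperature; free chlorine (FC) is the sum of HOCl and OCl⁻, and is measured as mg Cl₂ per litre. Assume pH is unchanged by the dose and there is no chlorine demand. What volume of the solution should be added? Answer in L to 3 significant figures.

2.98 L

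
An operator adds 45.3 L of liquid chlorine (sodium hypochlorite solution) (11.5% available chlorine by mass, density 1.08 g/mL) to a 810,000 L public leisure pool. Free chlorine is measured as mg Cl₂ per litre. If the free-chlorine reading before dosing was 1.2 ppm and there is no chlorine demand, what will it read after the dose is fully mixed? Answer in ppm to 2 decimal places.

8.15 ppm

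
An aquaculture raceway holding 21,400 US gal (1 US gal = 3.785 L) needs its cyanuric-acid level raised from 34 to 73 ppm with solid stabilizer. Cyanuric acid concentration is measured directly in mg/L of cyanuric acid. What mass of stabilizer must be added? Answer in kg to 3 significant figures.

3.16 kg

Volume: 21,400 US gal × 3.785 L/gal = 80,999 L.
CYA to add: (73 − 34) = 39 mg/L × 80,999 L = 3159 g cyanuric acid.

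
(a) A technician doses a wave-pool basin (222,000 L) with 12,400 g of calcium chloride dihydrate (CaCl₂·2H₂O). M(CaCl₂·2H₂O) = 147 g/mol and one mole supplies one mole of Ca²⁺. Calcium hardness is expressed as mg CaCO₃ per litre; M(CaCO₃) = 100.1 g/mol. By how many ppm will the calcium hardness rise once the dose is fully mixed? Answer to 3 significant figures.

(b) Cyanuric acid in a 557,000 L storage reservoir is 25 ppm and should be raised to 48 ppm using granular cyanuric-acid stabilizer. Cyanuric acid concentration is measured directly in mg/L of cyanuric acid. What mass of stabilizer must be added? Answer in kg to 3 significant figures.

(a) 38.0 ppm; (b) 12.8 kg

(a) Moles of Ca²⁺: 12,400 g ÷ 147 g/mol = 84.35 mol.
(a) As CaCO₃: 84.35 mol × 100.1 g/mol = 8444 g.
(a) Rise: 8444 g / 222,000 L × 1000 = 38.04 mg/L.

(b) CYA to add: (48 − 25) = 23 mg/L × 557,000 L = 12,810 g cyanuric acid.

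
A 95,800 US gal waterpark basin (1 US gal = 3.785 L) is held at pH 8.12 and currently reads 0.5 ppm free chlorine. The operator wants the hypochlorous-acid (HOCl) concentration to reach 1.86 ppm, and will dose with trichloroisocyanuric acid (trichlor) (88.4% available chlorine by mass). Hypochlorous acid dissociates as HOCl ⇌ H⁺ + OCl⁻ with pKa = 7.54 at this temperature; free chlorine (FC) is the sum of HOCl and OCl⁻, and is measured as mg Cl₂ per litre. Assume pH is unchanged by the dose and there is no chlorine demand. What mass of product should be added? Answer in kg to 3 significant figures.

3.46 kg

Volume: 95,800 US gal × 3.785 L/gal = 362,603 L.
[OCl⁻]/[HOCl] = 10^(pH − pKa) = 10^(8.12 − 7.54) = 3.802; fraction as HOCl = 1/(1 + 3.802) = 0.2083.
Free chlorine required for 1.86 ppm HOCl: 1.86 / 0.2083 = 8.932 ppm.
FC to add: 8.932 − 0.5 = 8.432 mg/L as Cl₂.
Cl₂ equivalent: 8.432 mg/L × 362,603 L = 3057 g.
Product at 88.4% available Cl: 3057 / 0.884 = 3458 g.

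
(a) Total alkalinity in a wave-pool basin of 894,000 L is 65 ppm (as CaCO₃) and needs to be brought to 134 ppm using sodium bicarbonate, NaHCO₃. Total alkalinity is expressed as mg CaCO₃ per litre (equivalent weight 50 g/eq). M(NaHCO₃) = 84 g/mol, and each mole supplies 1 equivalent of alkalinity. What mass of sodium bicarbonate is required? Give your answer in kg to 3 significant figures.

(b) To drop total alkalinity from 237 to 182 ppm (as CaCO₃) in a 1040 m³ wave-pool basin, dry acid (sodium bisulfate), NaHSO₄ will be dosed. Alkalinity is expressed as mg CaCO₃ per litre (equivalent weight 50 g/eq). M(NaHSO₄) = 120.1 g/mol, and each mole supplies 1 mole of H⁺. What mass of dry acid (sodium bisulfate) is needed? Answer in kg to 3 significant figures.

(a) Alkalinity to add: (134 − 65) = 69 mg/L as CaCO₃ × 894,000 L = 61,690 g as CaCO₃.
(a) Equivalents: 61,690 g ÷ 50 g/eq = 1234 eq.
(a) NaHCO₃ supplies 1 eq per mole → 1234 mol.
(a) Mass: 1234 mol × 84 g/mol = 103,600 g.

(b) Volume: 1040 m³ = 1,040,000 L.
(b) Alkalinity to neutralize: (237 − 182) = 55 mg/L as CaCO₃ × 1,040,000 L = 57,200 g as CaCO₃.
(b) Equivalents of H⁺ required: 57,200 ÷ 50 g/eq = 1144 eq = 1144 mol NaHSO₄.
(b) Mass of NaHSO₄: 1144 × 120.1 = 137,400 g.

(a) 104 kg; (b) 137 kg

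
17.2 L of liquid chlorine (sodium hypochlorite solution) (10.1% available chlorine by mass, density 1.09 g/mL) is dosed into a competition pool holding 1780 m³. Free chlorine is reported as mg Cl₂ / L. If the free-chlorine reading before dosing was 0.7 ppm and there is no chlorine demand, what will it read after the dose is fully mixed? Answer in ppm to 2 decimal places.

1.76 ppm

Volume: 1780 m³ = 1,780,000 L.
Mass of solution: 17.2 L × 1000 mL/L × 1.09 g/mL = 18,750 g.
Available chlorine delivered: 18,750 g × 0.101 = 1894 g as Cl₂.
Concentration rise: 1894 g / 1,780,000 L = 1.064 mg/L = 1.06 ppm.
Final FC: 0.7 + 1.06 = 1.76 ppm.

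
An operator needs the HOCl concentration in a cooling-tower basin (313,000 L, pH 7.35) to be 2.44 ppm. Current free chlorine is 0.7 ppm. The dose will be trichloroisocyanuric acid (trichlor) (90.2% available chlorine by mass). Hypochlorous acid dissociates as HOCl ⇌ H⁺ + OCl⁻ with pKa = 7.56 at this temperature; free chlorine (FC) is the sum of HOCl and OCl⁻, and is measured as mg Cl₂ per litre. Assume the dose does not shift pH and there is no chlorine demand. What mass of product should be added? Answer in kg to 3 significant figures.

[OCl⁻]/[HOCl] = 10^(pH − pKa) = 10^(7.35 − 7.56) = 0.6166; fraction as HOCl = 1/(1 + 0.6166) = 0.6186.
Free chlorine required for 2.44 ppm HOCl: 2.44 / 0.6186 = 3.944 ppm.
FC to add: 3.944 − 0.7 = 3.244 mg/L as Cl₂.
Cl₂ equivalent: 3.244 mg/L × 313,000 L = 1016 g.
Product at 90.2% available Cl: 1016 / 0.902 = 1126 g.

1.13 kg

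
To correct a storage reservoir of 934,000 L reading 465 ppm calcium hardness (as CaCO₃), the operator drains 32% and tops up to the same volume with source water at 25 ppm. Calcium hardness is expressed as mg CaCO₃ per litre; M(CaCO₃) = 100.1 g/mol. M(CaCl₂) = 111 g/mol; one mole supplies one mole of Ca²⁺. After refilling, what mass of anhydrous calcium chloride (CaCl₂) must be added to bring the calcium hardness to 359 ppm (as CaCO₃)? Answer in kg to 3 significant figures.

After draining 32% and refilling: 465 × 0.68 + 25 × 0.32 = 324.2 ppm.
Deficit to target: 359 − 324.2 = 34.8 mg/L.
As CaCO₃: 34.8 mg/L × 934,000 L = 32,500 g; ÷ 100.1 = 324.7 mol Ca²⁺.
Mass: 324.7 × 111 = 36,040 g.

36.0 kg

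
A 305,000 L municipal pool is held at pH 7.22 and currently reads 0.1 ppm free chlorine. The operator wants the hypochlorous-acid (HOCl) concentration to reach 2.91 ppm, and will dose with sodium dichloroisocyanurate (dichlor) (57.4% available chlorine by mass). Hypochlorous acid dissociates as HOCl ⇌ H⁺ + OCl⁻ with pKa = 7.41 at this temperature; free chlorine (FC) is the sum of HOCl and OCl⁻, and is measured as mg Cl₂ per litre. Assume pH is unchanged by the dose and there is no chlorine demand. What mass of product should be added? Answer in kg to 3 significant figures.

2.49 kg

[OCl⁻]/[HOCl] = 10^(pH − pKa) = 10^(7.22 − 7.41) = 0.6457; fraction as HOCl = 1/(1 + 0.6457) = 0.6077.
Free chlorine required for 2.91 ppm HOCl: 2.91 / 0.6077 = 4.789 ppm.
FC to add: 4.789 − 0.1 = 4.689 mg/L as Cl₂.
Cl₂ equivalent: 4.689 mg/L × 305,000 L = 1430 g.
Product at 57.4% available Cl: 1430 / 0.574 = 2491 g.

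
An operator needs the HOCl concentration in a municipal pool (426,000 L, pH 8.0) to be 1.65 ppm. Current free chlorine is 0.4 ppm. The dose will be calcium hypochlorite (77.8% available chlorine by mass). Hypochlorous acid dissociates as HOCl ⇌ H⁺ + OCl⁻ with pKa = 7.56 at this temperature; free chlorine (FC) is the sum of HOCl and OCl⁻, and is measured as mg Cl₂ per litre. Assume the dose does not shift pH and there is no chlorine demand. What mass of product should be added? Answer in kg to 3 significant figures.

[OCl⁻]/[HOCl] = 10^(pH − pKa) = 10^(8.0 − 7.56) = 2.754; fraction as HOCl = 1/(1 + 2.754) = 0.2664.
Free chlorine required for 1.65 ppm HOCl: 1.65 / 0.2664 = 6.194 ppm.
FC to add: 6.194 − 0.4 = 5.794 mg/L as Cl₂.
Cl₂ equivalent: 5.794 mg/L × 426,000 L = 2468 g.
Product at 77.8% available Cl: 2468 / 0.778 = 3173 g.

3.17 kg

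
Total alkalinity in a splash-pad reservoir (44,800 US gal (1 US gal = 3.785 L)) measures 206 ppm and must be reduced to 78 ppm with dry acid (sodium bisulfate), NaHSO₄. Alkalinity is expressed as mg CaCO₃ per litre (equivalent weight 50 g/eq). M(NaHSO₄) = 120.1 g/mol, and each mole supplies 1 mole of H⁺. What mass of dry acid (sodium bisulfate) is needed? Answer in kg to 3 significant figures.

52.1 kg

Volume: 44,800 US gal × 3.785 L/gal = 169,568 L.
Alkalinity to neutralize: (206 − 78) = 128 mg/L as CaCO₃ × 169,568 L = 21,700 g as CaCO₃.
Equivalents of H⁺ required: 21,700 ÷ 50 g/eq = 434.1 eq = 434.1 mol NaHSO₄.
Mass of NaHSO₄: 434.1 × 120.1 = 52,130 g.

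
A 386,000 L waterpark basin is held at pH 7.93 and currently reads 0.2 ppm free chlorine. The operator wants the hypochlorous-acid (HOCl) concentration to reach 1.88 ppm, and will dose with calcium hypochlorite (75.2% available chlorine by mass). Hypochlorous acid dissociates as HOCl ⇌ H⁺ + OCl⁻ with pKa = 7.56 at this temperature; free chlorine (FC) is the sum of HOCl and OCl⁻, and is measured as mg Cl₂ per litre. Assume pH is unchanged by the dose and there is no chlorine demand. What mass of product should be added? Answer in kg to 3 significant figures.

3.12 kg

[OCl⁻]/[HOCl] = 10^(pH − pKa) = 10^(7.93 − 7.56) = 2.344; fraction as HOCl = 1/(1 + 2.344) = 0.299.
Free chlorine required for 1.88 ppm HOCl: 1.88 / 0.299 = 6.287 ppm.
FC to add: 6.287 − 0.2 = 6.087 mg/L as Cl₂.
Cl₂ equivalent: 6.087 mg/L × 386,000 L = 2350 g.
Product at 75.2% available Cl: 2350 / 0.752 = 3125 g.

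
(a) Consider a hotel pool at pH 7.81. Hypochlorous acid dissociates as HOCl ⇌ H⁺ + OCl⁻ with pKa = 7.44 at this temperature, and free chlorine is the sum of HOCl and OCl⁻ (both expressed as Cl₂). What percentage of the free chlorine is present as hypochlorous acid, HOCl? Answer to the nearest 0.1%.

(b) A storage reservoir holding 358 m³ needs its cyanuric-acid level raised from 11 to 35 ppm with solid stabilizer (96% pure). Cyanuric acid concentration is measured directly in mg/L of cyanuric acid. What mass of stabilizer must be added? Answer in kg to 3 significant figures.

(a) 29.9%; (b) 8.95 kg

(a) [OCl⁻]/[HOCl] = 10^(pH − pKa) = 10^(7.81 − 7.44) = 10^0.37 = 2.344.
(a) Fraction as HOCl = 1 / (1 + 2.344) = 0.299.

(b) Volume: 358 m³ = 358,000 L.
(b) CYA to add: (35 − 11) = 24 mg/L × 358,000 L = 8592 g cyanuric acid.
(b) At 96% purity: 8592 / 0.96 = 8950 g product.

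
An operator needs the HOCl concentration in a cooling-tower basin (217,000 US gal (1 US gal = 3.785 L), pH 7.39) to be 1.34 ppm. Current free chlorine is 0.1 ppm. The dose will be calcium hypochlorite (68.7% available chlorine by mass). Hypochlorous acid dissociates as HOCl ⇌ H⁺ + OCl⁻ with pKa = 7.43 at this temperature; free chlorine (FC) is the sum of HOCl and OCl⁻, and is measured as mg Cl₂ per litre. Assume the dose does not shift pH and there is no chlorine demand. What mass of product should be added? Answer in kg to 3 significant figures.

Volume: 217,000 US gal × 3.785 L/gal = 821,345 L.
[OCl⁻]/[HOCl] = 10^(pH − pKa) = 10^(7.39 − 7.43) = 0.912; fraction as HOCl = 1/(1 + 0.912) = 0.523.
Free chlorine required for 1.34 ppm HOCl: 1.34 / 0.523 = 2.562 ppm.
FC to add: 2.562 − 0.1 = 2.462 mg/L as Cl₂.
Cl₂ equivalent: 2.462 mg/L × 821,345 L = 2022 g.
Product at 68.7% available Cl: 2022 / 0.687 = 2944 g.

2.94 kg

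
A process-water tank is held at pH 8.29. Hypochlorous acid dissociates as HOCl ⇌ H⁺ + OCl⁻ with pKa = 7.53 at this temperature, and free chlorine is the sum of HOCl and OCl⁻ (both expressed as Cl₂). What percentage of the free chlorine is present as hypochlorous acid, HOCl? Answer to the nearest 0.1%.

14.8%

[OCl⁻]/[HOCl] = 10^(pH − pKa) = 10^(8.29 − 7.53) = 10^0.76 = 5.754.
Fraction as HOCl = 1 / (1 + 5.754) = 0.1481.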